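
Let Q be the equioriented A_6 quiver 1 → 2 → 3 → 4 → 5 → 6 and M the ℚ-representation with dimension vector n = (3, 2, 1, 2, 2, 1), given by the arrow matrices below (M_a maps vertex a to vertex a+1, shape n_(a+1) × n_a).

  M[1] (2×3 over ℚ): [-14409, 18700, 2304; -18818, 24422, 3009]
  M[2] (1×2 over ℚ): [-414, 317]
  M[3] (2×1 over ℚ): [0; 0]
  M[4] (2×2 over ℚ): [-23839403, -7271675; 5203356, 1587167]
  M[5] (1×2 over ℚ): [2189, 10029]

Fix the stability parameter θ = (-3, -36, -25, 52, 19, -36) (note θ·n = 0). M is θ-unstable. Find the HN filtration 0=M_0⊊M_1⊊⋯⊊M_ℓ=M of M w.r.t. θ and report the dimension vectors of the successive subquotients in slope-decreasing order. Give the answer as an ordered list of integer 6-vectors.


Via rank(M_{q-1}∘⋯∘M_p): M ≅ I[1,1], I[1,2], I[1,3], I[4,5], I[4,6].
μ_θ-semistable layers: μ^(1)=71/2; μ^(2)=35/3; μ^(3)=-3; μ^(4)=-39/2; μ^(5)=-64/3

((0, 0, 0, 1, 1, 0); (0, 0, 0, 1, 1, 1); (1, 0, 0, 0, 0, 0); (1, 1, 0, 0, 0, 0); (1, 1, 1, 0, 0, 0))


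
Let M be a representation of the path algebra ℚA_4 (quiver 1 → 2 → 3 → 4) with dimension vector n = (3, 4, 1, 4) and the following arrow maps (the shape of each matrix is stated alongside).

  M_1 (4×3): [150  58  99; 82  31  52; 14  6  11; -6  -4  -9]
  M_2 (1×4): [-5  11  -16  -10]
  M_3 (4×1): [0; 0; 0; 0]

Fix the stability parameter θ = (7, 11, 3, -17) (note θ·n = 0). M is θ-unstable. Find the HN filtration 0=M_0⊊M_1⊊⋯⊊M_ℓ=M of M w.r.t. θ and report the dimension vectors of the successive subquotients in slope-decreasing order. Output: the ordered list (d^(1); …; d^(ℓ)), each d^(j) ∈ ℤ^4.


Via rank(M_{q-1}∘⋯∘M_p): M ≅ I[1,1], I[1,2], I[1,3], I[2,2]^2, I[4,4]^4.
μ_θ-semistable layers: μ^(1)=11; μ^(2)=7; μ^(3)=-17

((0, 3, 0, 0); (3, 1, 1, 0); (0, 0, 0, 4))


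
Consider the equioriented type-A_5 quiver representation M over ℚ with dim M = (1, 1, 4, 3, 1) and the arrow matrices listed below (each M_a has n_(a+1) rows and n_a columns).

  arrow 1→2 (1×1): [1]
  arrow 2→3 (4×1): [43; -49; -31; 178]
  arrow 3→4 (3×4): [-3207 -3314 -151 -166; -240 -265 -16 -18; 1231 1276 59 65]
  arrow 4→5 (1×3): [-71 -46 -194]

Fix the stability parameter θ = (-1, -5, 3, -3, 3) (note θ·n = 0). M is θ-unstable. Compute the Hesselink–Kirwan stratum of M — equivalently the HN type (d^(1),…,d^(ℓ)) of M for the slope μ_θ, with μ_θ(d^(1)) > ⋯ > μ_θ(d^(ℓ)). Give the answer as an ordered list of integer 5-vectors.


Barcode: M ≅ I[1,4], I[3,3], I[3,4], I[3,5]. HN layers by μ_θ (3 steps, strictly decreasing):
  μ^(1)=3; μ^(2)=0; μ^(3)=-3

((0, 0, 1, 0, 1); (0, 0, 3, 3, 0); (1, 1, 0, 0, 0))


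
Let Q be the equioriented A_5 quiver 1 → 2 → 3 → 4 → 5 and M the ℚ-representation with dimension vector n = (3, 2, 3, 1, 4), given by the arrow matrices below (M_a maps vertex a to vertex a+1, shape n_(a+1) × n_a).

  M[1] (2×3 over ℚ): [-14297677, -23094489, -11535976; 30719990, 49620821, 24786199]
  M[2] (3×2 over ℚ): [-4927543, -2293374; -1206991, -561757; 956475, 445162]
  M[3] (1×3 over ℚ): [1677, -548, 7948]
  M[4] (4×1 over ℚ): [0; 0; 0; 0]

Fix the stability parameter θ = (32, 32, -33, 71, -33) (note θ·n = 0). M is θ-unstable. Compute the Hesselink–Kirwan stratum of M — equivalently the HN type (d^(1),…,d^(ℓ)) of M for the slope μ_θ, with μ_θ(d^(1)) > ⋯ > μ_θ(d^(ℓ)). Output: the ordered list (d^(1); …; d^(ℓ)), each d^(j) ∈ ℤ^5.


Interval decomposition of M: I[1,1], I[1,3], I[1,4], I[3,3], I[5,5]^4.
HN type (ℓ=4): μ^(1)=71; μ^(2)=32; μ^(3)=31/3; μ^(4)=-33

((0, 0, 0, 1, 0); (1, 0, 0, 0, 0); (2, 2, 2, 0, 0); (0, 0, 1, 0, 4))


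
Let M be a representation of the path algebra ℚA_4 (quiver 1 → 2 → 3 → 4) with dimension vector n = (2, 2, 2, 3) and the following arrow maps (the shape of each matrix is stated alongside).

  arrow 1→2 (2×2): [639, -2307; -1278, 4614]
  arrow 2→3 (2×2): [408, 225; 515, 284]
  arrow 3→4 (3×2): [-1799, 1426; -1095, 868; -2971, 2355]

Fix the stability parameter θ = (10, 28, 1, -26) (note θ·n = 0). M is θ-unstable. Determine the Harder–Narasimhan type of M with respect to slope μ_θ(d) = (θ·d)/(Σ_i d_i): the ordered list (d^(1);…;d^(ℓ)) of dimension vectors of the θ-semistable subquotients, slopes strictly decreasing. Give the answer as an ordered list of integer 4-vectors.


Barcode: M ≅ I[1,1], I[1,4], I[2,4], I[4,4]. HN layers by μ_θ (4 steps, strictly decreasing):
  μ^(1)=10; μ^(2)=13/4; μ^(3)=1; μ^(4)=-26

((1, 0, 0, 0); (1, 1, 1, 1); (0, 1, 1, 1); (0, 0, 0, 1))


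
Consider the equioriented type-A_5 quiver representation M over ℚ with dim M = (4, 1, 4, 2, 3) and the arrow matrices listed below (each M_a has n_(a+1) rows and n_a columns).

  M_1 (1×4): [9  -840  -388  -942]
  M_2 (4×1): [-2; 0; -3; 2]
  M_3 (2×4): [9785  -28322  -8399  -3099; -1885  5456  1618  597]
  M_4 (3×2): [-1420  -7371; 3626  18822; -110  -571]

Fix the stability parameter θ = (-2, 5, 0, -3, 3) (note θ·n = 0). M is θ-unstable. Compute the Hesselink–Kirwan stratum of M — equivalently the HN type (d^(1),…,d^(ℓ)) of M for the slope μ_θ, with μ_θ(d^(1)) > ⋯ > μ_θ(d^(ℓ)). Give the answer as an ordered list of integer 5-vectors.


Via rank(M_{q-1}∘⋯∘M_p): M ≅ I[1,1]^3, I[1,5], I[3,3]^2, I[3,5], I[5,5].
μ_θ-semistable layers: μ^(1)=3; μ^(2)=2/3; μ^(3)=0; μ^(4)=-3/2; μ^(5)=-2

((0, 0, 0, 0, 3); (0, 1, 1, 1, 0); (0, 0, 2, 0, 0); (0, 0, 1, 1, 0); (4, 0, 0, 0, 0))


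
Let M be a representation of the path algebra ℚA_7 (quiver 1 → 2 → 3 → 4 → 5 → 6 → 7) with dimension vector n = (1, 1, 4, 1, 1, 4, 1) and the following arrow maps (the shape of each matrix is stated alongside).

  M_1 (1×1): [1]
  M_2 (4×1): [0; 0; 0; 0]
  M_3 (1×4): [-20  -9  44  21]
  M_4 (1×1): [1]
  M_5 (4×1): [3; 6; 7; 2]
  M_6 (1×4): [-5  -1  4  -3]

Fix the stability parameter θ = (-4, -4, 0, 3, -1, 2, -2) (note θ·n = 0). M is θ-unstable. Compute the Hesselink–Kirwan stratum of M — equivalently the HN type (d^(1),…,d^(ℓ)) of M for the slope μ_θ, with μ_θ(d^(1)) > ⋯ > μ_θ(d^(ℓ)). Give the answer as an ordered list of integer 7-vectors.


Via rank(M_{q-1}∘⋯∘M_p): M ≅ I[1,2], I[3,3]^3, I[3,7], I[6,6]^3.
μ_θ-semistable layers: μ^(1)=2; μ^(2)=1/2; μ^(3)=0; μ^(4)=-4

((0, 0, 0, 0, 0, 3, 0); (0, 0, 0, 1, 1, 1, 1); (0, 0, 4, 0, 0, 0, 0); (1, 1, 0, 0, 0, 0, 0))


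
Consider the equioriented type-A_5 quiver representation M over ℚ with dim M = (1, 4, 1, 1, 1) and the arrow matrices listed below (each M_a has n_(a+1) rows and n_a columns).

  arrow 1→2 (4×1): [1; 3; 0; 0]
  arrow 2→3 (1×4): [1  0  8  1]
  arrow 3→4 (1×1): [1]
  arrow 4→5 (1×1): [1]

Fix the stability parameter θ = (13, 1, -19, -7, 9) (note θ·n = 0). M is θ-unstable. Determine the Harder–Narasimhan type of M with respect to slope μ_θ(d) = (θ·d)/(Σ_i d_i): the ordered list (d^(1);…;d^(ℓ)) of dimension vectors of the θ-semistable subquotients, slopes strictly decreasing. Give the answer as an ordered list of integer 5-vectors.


Interval decomposition of M: I[1,5], I[2,2]^3.
HN type (ℓ=3): μ^(1)=9; μ^(2)=1; μ^(3)=-3

((0, 0, 0, 0, 1); (0, 3, 0, 0, 0); (1, 1, 1, 1, 0))


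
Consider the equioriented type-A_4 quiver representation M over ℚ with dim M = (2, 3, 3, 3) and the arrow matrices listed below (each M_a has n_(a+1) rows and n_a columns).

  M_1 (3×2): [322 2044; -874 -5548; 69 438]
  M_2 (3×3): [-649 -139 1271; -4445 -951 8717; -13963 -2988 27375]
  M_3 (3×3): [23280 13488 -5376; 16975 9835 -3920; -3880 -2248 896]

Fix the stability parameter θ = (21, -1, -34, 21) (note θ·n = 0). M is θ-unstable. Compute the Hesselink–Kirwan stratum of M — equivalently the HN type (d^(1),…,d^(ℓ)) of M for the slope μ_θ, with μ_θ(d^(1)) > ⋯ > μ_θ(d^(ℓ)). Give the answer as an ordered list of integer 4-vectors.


Via rank(M_{q-1}∘⋯∘M_p): M ≅ I[1,1], I[1,3], I[2,3], I[2,4], I[4,4]^2.
μ_θ-semistable layers: μ^(1)=21; μ^(2)=-14/3; μ^(3)=-35/2

((1, 0, 0, 3); (1, 1, 1, 0); (0, 2, 2, 0))


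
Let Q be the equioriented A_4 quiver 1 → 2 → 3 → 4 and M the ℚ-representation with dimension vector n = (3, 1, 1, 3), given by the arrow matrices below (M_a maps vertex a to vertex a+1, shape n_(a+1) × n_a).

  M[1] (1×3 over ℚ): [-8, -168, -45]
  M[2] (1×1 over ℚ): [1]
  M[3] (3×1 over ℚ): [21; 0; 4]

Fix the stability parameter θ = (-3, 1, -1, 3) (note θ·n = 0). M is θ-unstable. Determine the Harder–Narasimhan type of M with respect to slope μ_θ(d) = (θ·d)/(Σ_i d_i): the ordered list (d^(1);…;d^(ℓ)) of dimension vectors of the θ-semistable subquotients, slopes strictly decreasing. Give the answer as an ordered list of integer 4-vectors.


Via rank(M_{q-1}∘⋯∘M_p): M ≅ I[1,1]^2, I[1,4], I[4,4]^2.
μ_θ-semistable layers: μ^(1)=3; μ^(2)=0; μ^(3)=-3

((0, 0, 0, 3); (0, 1, 1, 0); (3, 0, 0, 0))


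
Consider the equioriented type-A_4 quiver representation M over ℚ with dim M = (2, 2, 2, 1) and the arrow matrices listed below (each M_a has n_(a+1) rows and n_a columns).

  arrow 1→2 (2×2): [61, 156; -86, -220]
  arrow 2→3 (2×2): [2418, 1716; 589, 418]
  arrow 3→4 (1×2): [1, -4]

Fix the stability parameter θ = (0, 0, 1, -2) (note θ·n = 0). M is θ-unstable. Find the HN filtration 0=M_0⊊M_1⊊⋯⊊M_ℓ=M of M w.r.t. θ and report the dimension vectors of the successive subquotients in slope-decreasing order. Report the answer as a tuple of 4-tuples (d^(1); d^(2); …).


Barcode: M ≅ I[1,2], I[1,4], I[3,3]. HN layers by μ_θ (3 steps, strictly decreasing):
  μ^(1)=1; μ^(2)=0; μ^(3)=-1/4

((0, 0, 1, 0); (1, 1, 0, 0); (1, 1, 1, 1))


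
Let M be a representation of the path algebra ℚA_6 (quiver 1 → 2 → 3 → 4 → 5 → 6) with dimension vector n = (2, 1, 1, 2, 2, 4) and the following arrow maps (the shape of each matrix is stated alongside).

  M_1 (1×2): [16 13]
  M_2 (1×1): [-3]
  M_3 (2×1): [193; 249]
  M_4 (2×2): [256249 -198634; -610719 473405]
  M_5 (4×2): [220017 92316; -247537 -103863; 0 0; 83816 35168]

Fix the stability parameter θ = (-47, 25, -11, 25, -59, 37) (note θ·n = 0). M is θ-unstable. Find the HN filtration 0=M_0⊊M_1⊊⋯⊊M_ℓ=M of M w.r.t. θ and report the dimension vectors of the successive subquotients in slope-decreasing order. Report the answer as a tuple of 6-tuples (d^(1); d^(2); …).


Via rank(M_{q-1}∘⋯∘M_p): M ≅ I[1,1], I[1,6], I[4,6], I[6,6]^2.
μ_θ-semistable layers: μ^(1)=37; μ^(2)=-5; μ^(3)=-17; μ^(4)=-47

((0, 0, 0, 0, 0, 4); (0, 1, 1, 1, 1, 0); (0, 0, 0, 1, 1, 0); (2, 0, 0, 0, 0, 0))


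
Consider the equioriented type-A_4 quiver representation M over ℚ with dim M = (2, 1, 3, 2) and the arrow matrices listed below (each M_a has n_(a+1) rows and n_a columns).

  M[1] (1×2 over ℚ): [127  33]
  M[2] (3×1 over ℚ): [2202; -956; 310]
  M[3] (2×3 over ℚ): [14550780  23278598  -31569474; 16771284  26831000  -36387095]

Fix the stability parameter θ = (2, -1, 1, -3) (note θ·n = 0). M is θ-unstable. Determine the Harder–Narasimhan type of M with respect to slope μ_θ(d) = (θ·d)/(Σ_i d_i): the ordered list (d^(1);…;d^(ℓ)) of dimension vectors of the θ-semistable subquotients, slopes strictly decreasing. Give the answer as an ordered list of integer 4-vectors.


Barcode: M ≅ I[1,1], I[1,4], I[3,3], I[3,4]. HN layers by μ_θ (4 steps, strictly decreasing):
  μ^(1)=2; μ^(2)=1; μ^(3)=-1/4; μ^(4)=-1

((1, 0, 0, 0); (0, 0, 1, 0); (1, 1, 1, 1); (0, 0, 1, 1))


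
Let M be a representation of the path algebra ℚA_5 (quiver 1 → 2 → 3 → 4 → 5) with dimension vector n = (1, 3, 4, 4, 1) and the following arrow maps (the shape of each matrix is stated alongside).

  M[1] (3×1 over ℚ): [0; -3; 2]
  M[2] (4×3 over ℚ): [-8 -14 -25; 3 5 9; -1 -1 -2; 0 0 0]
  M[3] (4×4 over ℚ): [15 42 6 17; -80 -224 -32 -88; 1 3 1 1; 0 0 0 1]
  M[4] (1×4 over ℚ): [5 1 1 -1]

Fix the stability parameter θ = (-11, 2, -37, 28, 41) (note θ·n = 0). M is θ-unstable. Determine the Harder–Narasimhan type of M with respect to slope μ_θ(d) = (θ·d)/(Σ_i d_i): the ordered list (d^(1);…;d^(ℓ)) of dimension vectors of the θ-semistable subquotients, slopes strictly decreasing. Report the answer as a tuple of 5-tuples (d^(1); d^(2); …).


Via rank(M_{q-1}∘⋯∘M_p): M ≅ I[1,3], I[2,2], I[2,5], I[3,4]^2, I[4,4].
μ_θ-semistable layers: μ^(1)=41; μ^(2)=28; μ^(3)=2; μ^(4)=-46/3; μ^(5)=-35/2; μ^(6)=-37

((0, 0, 0, 0, 1); (0, 0, 0, 4, 0); (0, 1, 0, 0, 0); (1, 1, 1, 0, 0); (0, 1, 1, 0, 0); (0, 0, 2, 0, 0))


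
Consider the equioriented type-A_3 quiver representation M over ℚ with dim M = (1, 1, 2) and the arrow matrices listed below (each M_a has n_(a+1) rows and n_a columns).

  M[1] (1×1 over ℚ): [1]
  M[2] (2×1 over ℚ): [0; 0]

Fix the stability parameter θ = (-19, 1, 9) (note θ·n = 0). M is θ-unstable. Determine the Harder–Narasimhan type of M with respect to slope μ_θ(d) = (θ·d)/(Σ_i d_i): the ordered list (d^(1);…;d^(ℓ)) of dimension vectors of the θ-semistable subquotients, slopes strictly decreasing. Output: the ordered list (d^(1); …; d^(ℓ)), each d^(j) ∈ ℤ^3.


Interval decomposition of M: I[1,2], I[3,3]^2.
HN type (ℓ=3): μ^(1)=9; μ^(2)=1; μ^(3)=-19

((0, 0, 2); (0, 1, 0); (1, 0, 0))


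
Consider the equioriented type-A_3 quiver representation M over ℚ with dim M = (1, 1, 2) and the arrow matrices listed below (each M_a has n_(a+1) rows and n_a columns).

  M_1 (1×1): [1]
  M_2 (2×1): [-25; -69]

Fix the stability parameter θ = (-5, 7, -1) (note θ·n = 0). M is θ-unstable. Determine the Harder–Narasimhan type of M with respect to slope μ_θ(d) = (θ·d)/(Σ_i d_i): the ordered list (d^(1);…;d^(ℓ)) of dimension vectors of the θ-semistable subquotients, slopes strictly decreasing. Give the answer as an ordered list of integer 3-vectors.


Via rank(M_{q-1}∘⋯∘M_p): M ≅ I[1,3], I[3,3].
μ_θ-semistable layers: μ^(1)=3; μ^(2)=-1; μ^(3)=-5

((0, 1, 1); (0, 0, 1); (1, 0, 0))


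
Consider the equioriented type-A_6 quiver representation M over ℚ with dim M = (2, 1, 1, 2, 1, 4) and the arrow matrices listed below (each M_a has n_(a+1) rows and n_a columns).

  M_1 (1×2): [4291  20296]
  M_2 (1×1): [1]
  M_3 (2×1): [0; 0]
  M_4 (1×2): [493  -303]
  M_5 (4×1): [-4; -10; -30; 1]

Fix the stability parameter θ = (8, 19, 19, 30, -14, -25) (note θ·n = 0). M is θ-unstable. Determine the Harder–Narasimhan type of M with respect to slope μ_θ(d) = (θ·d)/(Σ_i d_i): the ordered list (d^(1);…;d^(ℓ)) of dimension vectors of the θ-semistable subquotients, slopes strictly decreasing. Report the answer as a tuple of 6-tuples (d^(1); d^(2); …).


Via rank(M_{q-1}∘⋯∘M_p): M ≅ I[1,1], I[1,3], I[4,4], I[4,6], I[6,6]^3.
μ_θ-semistable layers: μ^(1)=30; μ^(2)=19; μ^(3)=8; μ^(4)=-3; μ^(5)=-25

((0, 0, 0, 1, 0, 0); (0, 1, 1, 0, 0, 0); (2, 0, 0, 0, 0, 0); (0, 0, 0, 1, 1, 1); (0, 0, 0, 0, 0, 3))


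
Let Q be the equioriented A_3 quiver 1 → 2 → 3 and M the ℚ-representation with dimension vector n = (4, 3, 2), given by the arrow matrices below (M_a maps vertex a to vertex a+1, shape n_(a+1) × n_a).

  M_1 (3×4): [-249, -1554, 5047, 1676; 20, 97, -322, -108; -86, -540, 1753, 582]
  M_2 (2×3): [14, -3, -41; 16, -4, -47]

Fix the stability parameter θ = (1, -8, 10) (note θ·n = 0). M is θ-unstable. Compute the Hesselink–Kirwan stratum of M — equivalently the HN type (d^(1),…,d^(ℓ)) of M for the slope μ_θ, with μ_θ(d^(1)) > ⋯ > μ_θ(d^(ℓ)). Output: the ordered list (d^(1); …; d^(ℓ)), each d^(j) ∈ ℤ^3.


Via rank(M_{q-1}∘⋯∘M_p): M ≅ I[1,1], I[1,2], I[1,3]^2.
μ_θ-semistable layers: μ^(1)=10; μ^(2)=1; μ^(3)=-7/2

((0, 0, 2); (1, 0, 0); (3, 3, 0))


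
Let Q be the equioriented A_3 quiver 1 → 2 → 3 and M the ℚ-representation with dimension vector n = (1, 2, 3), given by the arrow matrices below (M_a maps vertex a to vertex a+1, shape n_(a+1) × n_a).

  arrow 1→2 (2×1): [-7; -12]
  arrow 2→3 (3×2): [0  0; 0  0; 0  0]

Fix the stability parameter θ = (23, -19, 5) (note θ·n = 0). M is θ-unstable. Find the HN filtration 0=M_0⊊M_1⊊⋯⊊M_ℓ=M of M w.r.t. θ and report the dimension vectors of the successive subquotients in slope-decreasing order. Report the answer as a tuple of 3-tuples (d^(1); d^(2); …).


Barcode: M ≅ I[1,2], I[2,2], I[3,3]^3. HN layers by μ_θ (3 steps, strictly decreasing):
  μ^(1)=5; μ^(2)=2; μ^(3)=-19

((0, 0, 3); (1, 1, 0); (0, 1, 0))


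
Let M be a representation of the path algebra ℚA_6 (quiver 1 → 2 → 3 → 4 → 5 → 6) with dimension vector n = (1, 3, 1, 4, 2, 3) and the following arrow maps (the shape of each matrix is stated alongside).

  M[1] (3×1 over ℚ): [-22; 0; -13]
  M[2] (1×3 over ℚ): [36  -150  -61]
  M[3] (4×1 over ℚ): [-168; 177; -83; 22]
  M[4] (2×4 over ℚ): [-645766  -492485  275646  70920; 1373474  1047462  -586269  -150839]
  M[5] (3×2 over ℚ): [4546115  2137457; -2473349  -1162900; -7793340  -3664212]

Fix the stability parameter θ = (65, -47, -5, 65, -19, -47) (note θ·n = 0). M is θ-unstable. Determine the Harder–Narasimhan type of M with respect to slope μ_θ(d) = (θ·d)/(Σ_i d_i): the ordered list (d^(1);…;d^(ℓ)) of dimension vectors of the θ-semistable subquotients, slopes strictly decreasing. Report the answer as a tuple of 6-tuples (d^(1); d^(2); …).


Interval decomposition of M: I[1,6], I[2,2]^2, I[4,4]^2, I[4,6], I[6,6].
HN type (ℓ=4): μ^(1)=65; μ^(2)=2; μ^(3)=-1/3; μ^(4)=-47

((0, 0, 0, 2, 0, 0); (1, 1, 1, 1, 1, 1); (0, 0, 0, 1, 1, 1); (0, 2, 0, 0, 0, 1))


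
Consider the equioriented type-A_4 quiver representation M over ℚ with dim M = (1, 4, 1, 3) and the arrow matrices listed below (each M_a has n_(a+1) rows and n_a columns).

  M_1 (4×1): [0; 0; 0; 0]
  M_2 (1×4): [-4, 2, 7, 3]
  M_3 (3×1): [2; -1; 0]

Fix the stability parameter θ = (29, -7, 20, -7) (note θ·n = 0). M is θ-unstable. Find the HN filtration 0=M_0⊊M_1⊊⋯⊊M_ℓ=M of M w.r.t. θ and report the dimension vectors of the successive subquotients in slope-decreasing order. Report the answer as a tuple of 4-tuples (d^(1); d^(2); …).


Via rank(M_{q-1}∘⋯∘M_p): M ≅ I[1,1], I[2,2]^3, I[2,4], I[4,4]^2.
μ_θ-semistable layers: μ^(1)=29; μ^(2)=13/2; μ^(3)=-7

((1, 0, 0, 0); (0, 0, 1, 1); (0, 4, 0, 2))


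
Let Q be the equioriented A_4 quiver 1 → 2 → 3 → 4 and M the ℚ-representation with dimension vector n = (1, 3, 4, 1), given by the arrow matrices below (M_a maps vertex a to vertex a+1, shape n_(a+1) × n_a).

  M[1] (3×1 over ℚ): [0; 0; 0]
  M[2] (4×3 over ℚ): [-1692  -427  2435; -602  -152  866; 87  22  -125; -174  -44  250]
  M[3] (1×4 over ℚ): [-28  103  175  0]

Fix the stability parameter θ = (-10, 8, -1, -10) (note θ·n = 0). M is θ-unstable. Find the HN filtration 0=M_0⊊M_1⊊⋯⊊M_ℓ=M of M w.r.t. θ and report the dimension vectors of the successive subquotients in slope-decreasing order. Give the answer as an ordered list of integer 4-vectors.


Via rank(M_{q-1}∘⋯∘M_p): M ≅ I[1,1], I[2,2], I[2,3], I[2,4], I[3,3]^2.
μ_θ-semistable layers: μ^(1)=8; μ^(2)=7/2; μ^(3)=-1; μ^(4)=-10

((0, 1, 0, 0); (0, 1, 1, 0); (0, 1, 3, 1); (1, 0, 0, 0))


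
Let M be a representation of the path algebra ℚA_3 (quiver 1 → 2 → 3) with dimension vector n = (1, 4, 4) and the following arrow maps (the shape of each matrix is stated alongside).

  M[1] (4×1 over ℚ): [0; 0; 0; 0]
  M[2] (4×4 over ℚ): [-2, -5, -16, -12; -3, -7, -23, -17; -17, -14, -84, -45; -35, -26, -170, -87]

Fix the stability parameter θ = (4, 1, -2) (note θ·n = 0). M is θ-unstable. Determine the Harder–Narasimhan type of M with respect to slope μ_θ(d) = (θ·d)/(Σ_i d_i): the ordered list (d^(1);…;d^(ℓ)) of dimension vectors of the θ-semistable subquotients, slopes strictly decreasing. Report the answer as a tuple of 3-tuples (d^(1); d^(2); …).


Via rank(M_{q-1}∘⋯∘M_p): M ≅ I[1,1], I[2,2], I[2,3]^3, I[3,3].
μ_θ-semistable layers: μ^(1)=4; μ^(2)=1; μ^(3)=-1/2; μ^(4)=-2

((1, 0, 0); (0, 1, 0); (0, 3, 3); (0, 0, 1))


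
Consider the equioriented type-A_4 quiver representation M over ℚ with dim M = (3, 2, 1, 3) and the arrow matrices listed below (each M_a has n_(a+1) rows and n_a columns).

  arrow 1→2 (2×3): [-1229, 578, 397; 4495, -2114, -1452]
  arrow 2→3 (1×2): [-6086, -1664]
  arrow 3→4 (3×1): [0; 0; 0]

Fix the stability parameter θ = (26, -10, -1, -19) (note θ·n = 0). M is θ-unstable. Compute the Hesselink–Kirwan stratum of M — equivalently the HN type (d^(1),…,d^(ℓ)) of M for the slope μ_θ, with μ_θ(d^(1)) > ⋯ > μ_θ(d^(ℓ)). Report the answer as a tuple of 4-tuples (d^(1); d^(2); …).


Via rank(M_{q-1}∘⋯∘M_p): M ≅ I[1,1], I[1,2], I[1,3], I[4,4]^3.
μ_θ-semistable layers: μ^(1)=26; μ^(2)=8; μ^(3)=5; μ^(4)=-19

((1, 0, 0, 0); (1, 1, 0, 0); (1, 1, 1, 0); (0, 0, 0, 3))


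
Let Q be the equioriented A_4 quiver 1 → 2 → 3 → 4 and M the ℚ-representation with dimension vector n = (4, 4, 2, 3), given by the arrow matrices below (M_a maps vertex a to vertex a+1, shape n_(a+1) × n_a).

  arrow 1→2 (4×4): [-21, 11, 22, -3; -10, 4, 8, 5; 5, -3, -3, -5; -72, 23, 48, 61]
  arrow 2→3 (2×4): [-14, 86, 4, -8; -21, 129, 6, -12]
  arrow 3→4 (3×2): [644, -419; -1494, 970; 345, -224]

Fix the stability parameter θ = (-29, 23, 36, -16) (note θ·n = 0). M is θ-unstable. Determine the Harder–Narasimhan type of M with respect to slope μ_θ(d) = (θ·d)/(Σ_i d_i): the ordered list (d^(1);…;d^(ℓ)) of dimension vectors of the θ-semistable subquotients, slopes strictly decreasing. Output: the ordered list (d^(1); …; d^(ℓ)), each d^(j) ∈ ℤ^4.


Interval decomposition of M: I[1,2]^3, I[1,4], I[3,4], I[4,4].
HN type (ℓ=5): μ^(1)=23; μ^(2)=43/3; μ^(3)=10; μ^(4)=-16; μ^(5)=-29

((0, 3, 0, 0); (0, 1, 1, 1); (0, 0, 1, 1); (0, 0, 0, 1); (4, 0, 0, 0))


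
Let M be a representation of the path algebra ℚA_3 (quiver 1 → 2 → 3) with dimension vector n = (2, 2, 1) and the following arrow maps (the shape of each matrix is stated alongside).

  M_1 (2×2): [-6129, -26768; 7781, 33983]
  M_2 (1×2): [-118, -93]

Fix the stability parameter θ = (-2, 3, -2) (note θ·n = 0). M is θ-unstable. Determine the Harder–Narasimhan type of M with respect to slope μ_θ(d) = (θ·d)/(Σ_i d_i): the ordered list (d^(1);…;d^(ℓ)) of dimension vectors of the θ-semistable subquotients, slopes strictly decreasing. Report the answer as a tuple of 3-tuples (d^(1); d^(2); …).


Interval decomposition of M: I[1,2], I[1,3].
HN type (ℓ=3): μ^(1)=3; μ^(2)=1/2; μ^(3)=-2

((0, 1, 0); (0, 1, 1); (2, 0, 0))


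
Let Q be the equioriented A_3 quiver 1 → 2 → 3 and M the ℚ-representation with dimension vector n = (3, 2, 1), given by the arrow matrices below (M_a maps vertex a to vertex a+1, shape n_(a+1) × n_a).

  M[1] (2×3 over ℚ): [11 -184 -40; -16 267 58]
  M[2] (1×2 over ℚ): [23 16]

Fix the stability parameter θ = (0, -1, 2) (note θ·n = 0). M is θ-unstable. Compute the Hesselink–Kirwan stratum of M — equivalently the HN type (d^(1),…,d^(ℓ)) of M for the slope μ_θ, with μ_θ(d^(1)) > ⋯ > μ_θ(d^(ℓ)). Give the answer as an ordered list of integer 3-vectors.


Barcode: M ≅ I[1,1], I[1,2], I[1,3]. HN layers by μ_θ (3 steps, strictly decreasing):
  μ^(1)=2; μ^(2)=0; μ^(3)=-1/2

((0, 0, 1); (1, 0, 0); (2, 2, 0))


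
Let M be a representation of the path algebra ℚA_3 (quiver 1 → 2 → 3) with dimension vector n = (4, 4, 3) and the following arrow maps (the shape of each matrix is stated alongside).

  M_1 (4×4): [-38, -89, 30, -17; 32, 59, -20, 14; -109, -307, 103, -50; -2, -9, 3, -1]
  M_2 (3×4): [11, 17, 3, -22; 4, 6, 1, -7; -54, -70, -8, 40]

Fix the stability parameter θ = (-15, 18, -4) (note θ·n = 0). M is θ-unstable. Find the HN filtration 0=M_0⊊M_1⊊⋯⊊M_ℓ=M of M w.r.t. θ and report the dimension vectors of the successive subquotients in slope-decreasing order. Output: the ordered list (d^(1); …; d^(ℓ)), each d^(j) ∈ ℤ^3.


Via rank(M_{q-1}∘⋯∘M_p): M ≅ I[1,2], I[1,3]^3.
μ_θ-semistable layers: μ^(1)=18; μ^(2)=7; μ^(3)=-15

((0, 1, 0); (0, 3, 3); (4, 0, 0))


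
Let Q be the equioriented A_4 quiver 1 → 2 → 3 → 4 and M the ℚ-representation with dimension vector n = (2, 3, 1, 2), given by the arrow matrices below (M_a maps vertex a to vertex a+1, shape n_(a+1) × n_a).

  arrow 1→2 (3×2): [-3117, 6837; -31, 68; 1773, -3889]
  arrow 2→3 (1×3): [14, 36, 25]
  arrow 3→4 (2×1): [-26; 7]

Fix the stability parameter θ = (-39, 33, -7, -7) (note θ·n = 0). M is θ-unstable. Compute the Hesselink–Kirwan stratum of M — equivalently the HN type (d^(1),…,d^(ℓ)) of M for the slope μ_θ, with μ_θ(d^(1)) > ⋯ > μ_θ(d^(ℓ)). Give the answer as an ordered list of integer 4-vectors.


Via rank(M_{q-1}∘⋯∘M_p): M ≅ I[1,2], I[1,4], I[2,2], I[4,4].
μ_θ-semistable layers: μ^(1)=33; μ^(2)=19/3; μ^(3)=-7; μ^(4)=-39

((0, 2, 0, 0); (0, 1, 1, 1); (0, 0, 0, 1); (2, 0, 0, 0))


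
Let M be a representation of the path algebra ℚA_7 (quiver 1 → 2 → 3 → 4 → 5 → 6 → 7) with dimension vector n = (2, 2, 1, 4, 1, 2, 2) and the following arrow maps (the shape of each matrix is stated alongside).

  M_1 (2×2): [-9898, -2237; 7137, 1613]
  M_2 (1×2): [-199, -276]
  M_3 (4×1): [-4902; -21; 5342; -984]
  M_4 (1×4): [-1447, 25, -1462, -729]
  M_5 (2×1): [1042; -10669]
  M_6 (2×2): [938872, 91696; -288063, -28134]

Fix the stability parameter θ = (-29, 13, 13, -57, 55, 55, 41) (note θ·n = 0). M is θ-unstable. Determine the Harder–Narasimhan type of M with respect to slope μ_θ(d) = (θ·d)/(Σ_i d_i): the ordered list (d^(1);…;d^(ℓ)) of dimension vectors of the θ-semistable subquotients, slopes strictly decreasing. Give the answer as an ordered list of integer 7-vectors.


Barcode: M ≅ I[1,2], I[1,6], I[4,4]^3, I[6,7], I[7,7]. HN layers by μ_θ (7 steps, strictly decreasing):
  μ^(1)=55; μ^(2)=48; μ^(3)=41; μ^(4)=13; μ^(5)=-31/3; μ^(6)=-29; μ^(7)=-57

((0, 0, 0, 0, 1, 1, 0); (0, 0, 0, 0, 0, 1, 1); (0, 0, 0, 0, 0, 0, 1); (0, 1, 0, 0, 0, 0, 0); (0, 1, 1, 1, 0, 0, 0); (2, 0, 0, 0, 0, 0, 0); (0, 0, 0, 3, 0, 0, 0))


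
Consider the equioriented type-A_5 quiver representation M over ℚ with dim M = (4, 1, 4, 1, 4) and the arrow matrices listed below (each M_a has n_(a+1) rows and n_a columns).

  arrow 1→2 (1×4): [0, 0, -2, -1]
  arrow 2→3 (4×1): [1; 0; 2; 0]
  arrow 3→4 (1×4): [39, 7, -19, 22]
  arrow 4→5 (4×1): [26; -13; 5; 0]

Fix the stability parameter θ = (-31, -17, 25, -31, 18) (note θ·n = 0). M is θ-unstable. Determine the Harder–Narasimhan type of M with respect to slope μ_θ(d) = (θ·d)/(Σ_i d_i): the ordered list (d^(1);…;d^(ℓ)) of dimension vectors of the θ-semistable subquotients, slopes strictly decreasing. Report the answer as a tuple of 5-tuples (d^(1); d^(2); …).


Barcode: M ≅ I[1,1]^3, I[1,5], I[3,3]^3, I[5,5]^3. HN layers by μ_θ (5 steps, strictly decreasing):
  μ^(1)=25; μ^(2)=18; μ^(3)=-3; μ^(4)=-17; μ^(5)=-31

((0, 0, 3, 0, 0); (0, 0, 0, 0, 4); (0, 0, 1, 1, 0); (0, 1, 0, 0, 0); (4, 0, 0, 0, 0))


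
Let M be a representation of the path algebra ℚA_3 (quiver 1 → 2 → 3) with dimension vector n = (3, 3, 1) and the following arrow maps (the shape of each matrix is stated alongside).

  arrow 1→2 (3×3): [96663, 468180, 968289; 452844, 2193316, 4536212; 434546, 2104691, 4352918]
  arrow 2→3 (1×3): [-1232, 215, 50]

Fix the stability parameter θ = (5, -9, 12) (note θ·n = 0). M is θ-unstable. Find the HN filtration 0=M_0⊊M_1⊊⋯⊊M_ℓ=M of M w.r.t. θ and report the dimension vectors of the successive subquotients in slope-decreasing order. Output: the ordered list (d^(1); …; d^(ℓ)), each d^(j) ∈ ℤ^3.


Interval decomposition of M: I[1,1], I[1,2], I[1,3], I[2,2].
HN type (ℓ=4): μ^(1)=12; μ^(2)=5; μ^(3)=-2; μ^(4)=-9

((0, 0, 1); (1, 0, 0); (2, 2, 0); (0, 1, 0))


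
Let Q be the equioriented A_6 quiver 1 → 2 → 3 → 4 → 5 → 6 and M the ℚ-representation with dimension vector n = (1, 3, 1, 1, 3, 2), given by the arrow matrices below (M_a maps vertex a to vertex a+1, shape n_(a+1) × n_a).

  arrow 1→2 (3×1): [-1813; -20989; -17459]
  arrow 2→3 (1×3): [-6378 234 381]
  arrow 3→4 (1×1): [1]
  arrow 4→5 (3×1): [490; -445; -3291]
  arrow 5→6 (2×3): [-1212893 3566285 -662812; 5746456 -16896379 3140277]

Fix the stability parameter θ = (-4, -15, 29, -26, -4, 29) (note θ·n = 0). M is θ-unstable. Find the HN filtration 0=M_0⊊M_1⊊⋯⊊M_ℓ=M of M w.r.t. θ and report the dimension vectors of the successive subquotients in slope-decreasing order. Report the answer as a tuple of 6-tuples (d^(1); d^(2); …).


Via rank(M_{q-1}∘⋯∘M_p): M ≅ I[1,6], I[2,2]^2, I[5,5], I[5,6].
μ_θ-semistable layers: μ^(1)=29; μ^(2)=-1/3; μ^(3)=-4; μ^(4)=-19/2; μ^(5)=-15

((0, 0, 0, 0, 0, 2); (0, 0, 1, 1, 1, 0); (0, 0, 0, 0, 2, 0); (1, 1, 0, 0, 0, 0); (0, 2, 0, 0, 0, 0))


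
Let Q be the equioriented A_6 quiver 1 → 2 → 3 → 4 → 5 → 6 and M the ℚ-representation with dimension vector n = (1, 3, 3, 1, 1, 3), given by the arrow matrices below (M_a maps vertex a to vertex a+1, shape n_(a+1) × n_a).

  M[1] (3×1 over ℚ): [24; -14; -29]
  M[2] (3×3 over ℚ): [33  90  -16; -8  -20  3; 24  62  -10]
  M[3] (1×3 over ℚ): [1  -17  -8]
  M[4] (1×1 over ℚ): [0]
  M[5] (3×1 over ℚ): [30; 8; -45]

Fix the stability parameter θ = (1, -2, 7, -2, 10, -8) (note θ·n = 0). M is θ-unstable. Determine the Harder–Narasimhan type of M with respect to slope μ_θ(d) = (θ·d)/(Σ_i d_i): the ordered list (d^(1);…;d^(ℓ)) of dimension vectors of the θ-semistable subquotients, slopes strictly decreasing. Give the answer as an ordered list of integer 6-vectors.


Via rank(M_{q-1}∘⋯∘M_p): M ≅ I[1,4], I[2,3]^2, I[5,6], I[6,6]^2.
μ_θ-semistable layers: μ^(1)=7; μ^(2)=5/2; μ^(3)=1; μ^(4)=-1/2; μ^(5)=-2; μ^(6)=-8

((0, 0, 2, 0, 0, 0); (0, 0, 1, 1, 0, 0); (0, 0, 0, 0, 1, 1); (1, 1, 0, 0, 0, 0); (0, 2, 0, 0, 0, 0); (0, 0, 0, 0, 0, 2))


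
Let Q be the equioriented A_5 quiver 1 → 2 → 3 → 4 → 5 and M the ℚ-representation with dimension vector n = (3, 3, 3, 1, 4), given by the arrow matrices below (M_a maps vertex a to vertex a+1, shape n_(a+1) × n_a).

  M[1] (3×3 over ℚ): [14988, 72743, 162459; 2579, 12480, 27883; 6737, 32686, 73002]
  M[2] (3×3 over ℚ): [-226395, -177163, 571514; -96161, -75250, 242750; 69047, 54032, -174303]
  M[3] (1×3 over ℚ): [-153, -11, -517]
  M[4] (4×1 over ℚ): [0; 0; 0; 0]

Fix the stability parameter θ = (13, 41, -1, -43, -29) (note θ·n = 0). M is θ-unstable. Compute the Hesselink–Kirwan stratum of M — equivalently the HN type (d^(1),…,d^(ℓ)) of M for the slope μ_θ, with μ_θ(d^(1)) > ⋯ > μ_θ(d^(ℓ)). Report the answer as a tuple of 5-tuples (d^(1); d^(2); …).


Via rank(M_{q-1}∘⋯∘M_p): M ≅ I[1,3]^2, I[1,4], I[5,5]^4.
μ_θ-semistable layers: μ^(1)=20; μ^(2)=13; μ^(3)=5/2; μ^(4)=-29

((0, 2, 2, 0, 0); (2, 0, 0, 0, 0); (1, 1, 1, 1, 0); (0, 0, 0, 0, 4))


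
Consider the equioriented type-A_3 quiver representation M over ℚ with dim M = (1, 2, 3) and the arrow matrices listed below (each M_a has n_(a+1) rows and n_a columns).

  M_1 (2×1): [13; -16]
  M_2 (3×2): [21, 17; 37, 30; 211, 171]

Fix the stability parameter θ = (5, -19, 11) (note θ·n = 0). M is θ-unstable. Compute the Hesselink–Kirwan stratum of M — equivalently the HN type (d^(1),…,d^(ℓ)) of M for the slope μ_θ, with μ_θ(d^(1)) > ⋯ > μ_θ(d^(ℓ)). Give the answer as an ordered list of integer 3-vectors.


Barcode: M ≅ I[1,3], I[2,3], I[3,3]. HN layers by μ_θ (3 steps, strictly decreasing):
  μ^(1)=11; μ^(2)=-7; μ^(3)=-19

((0, 0, 3); (1, 1, 0); (0, 1, 0))


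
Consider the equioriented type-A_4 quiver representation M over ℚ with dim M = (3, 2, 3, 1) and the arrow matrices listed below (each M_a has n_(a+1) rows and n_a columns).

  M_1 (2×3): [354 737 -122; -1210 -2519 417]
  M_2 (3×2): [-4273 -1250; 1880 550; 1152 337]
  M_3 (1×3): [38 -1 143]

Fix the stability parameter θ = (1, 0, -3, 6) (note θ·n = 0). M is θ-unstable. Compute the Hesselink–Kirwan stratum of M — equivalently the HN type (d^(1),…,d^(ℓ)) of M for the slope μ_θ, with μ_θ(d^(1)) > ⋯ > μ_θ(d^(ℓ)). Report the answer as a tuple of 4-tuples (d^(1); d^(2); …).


Via rank(M_{q-1}∘⋯∘M_p): M ≅ I[1,1], I[1,3], I[1,4], I[3,3].
μ_θ-semistable layers: μ^(1)=6; μ^(2)=1; μ^(3)=-2/3; μ^(4)=-3

((0, 0, 0, 1); (1, 0, 0, 0); (2, 2, 2, 0); (0, 0, 1, 0))


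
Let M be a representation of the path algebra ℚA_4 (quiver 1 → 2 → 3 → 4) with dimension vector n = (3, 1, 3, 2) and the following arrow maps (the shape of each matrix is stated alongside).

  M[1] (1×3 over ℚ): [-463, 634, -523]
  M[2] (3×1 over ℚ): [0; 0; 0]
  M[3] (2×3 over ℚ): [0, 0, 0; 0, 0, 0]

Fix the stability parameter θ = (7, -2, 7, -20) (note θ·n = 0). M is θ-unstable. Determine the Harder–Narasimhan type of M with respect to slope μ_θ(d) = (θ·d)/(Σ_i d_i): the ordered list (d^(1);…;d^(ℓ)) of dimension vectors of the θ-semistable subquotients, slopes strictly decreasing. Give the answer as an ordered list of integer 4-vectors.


Barcode: M ≅ I[1,1]^2, I[1,2], I[3,3]^3, I[4,4]^2. HN layers by μ_θ (3 steps, strictly decreasing):
  μ^(1)=7; μ^(2)=5/2; μ^(3)=-20

((2, 0, 3, 0); (1, 1, 0, 0); (0, 0, 0, 2))


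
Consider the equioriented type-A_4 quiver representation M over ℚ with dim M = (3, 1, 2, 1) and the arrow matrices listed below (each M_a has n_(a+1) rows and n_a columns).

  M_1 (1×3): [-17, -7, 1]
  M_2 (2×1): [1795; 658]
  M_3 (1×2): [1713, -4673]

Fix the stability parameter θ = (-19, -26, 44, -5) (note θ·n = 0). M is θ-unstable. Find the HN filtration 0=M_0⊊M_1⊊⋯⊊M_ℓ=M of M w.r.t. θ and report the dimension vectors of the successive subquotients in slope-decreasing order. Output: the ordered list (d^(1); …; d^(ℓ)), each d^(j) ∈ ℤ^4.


Interval decomposition of M: I[1,1]^2, I[1,4], I[3,3].
HN type (ℓ=4): μ^(1)=44; μ^(2)=39/2; μ^(3)=-19; μ^(4)=-45/2

((0, 0, 1, 0); (0, 0, 1, 1); (2, 0, 0, 0); (1, 1, 0, 0))


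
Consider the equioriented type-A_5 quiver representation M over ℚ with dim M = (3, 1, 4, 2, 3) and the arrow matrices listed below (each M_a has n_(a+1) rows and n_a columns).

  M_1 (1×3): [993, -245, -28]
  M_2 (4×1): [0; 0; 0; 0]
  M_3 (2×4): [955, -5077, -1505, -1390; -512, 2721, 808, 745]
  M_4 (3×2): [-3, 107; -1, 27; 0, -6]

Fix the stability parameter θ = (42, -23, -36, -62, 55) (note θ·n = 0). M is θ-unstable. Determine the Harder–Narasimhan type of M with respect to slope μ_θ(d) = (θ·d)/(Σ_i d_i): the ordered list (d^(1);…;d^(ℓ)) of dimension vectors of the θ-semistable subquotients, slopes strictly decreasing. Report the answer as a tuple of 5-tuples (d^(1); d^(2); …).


Barcode: M ≅ I[1,1]^2, I[1,2], I[3,3]^2, I[3,5]^2, I[5,5]. HN layers by μ_θ (5 steps, strictly decreasing):
  μ^(1)=55; μ^(2)=42; μ^(3)=19/2; μ^(4)=-36; μ^(5)=-49

((0, 0, 0, 0, 3); (2, 0, 0, 0, 0); (1, 1, 0, 0, 0); (0, 0, 2, 0, 0); (0, 0, 2, 2, 0))


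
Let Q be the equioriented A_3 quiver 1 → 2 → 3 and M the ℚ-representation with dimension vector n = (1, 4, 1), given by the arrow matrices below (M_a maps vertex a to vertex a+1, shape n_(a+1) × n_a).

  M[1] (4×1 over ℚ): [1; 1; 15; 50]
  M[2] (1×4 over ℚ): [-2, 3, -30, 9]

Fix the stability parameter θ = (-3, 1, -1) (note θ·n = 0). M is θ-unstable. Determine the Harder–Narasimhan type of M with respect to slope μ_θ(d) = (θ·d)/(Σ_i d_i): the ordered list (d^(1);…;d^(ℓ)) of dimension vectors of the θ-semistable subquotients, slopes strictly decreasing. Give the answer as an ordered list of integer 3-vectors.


Via rank(M_{q-1}∘⋯∘M_p): M ≅ I[1,3], I[2,2]^3.
μ_θ-semistable layers: μ^(1)=1; μ^(2)=0; μ^(3)=-3

((0, 3, 0); (0, 1, 1); (1, 0, 0))


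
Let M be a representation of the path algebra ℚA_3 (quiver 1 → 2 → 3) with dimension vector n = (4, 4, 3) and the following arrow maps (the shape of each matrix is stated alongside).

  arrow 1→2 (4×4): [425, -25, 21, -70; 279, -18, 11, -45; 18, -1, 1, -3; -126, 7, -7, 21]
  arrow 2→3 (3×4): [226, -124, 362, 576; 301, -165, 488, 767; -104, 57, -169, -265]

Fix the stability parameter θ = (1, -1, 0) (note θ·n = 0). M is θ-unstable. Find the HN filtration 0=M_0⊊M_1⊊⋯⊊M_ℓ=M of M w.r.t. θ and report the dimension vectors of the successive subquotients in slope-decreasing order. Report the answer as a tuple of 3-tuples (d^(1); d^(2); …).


Via rank(M_{q-1}∘⋯∘M_p): M ≅ I[1,1], I[1,2], I[1,3]^2, I[2,2], I[3,3].
μ_θ-semistable layers: μ^(1)=1; μ^(2)=0; μ^(3)=-1

((1, 0, 0); (3, 3, 3); (0, 1, 0))


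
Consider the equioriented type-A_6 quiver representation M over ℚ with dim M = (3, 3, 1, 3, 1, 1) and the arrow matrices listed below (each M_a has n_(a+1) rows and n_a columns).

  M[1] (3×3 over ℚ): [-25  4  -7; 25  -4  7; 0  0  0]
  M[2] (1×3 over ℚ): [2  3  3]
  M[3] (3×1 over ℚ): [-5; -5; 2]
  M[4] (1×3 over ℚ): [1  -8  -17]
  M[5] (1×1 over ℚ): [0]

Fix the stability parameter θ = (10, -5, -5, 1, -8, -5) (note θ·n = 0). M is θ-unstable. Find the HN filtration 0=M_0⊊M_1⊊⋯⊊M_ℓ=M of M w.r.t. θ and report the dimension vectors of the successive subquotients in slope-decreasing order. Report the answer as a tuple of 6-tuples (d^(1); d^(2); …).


Via rank(M_{q-1}∘⋯∘M_p): M ≅ I[1,1]^2, I[1,5], I[2,2]^2, I[4,4]^2, I[6,6].
μ_θ-semistable layers: μ^(1)=10; μ^(2)=1; μ^(3)=-7/5; μ^(4)=-5

((2, 0, 0, 0, 0, 0); (0, 0, 0, 2, 0, 0); (1, 1, 1, 1, 1, 0); (0, 2, 0, 0, 0, 1))


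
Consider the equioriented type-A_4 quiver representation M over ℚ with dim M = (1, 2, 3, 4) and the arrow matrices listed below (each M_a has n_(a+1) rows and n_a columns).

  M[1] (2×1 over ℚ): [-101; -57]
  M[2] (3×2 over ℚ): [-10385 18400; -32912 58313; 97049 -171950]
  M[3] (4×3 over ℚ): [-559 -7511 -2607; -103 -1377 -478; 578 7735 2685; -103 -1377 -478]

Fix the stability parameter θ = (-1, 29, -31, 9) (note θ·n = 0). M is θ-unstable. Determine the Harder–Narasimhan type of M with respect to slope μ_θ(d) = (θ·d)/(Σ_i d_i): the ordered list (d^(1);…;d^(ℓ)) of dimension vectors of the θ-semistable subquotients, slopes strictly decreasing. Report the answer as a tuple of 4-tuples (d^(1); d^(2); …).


Interval decomposition of M: I[1,4], I[2,4], I[3,4], I[4,4].
HN type (ℓ=3): μ^(1)=9; μ^(2)=-1; μ^(3)=-31

((0, 0, 0, 4); (1, 2, 2, 0); (0, 0, 1, 0))


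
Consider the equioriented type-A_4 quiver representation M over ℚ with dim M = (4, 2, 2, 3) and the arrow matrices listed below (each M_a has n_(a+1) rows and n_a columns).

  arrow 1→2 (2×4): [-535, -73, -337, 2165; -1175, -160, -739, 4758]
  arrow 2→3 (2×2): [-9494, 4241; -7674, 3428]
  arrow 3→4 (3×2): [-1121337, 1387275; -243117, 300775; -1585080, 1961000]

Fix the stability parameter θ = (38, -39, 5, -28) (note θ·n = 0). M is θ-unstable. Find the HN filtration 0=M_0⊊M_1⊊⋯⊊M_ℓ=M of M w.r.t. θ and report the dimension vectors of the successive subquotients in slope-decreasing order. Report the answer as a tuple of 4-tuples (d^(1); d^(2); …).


Barcode: M ≅ I[1,1]^2, I[1,3], I[1,4], I[4,4]^2. HN layers by μ_θ (5 steps, strictly decreasing):
  μ^(1)=38; μ^(2)=5; μ^(3)=-1/2; μ^(4)=-6; μ^(5)=-28

((2, 0, 0, 0); (0, 0, 1, 0); (1, 1, 0, 0); (1, 1, 1, 1); (0, 0, 0, 2))


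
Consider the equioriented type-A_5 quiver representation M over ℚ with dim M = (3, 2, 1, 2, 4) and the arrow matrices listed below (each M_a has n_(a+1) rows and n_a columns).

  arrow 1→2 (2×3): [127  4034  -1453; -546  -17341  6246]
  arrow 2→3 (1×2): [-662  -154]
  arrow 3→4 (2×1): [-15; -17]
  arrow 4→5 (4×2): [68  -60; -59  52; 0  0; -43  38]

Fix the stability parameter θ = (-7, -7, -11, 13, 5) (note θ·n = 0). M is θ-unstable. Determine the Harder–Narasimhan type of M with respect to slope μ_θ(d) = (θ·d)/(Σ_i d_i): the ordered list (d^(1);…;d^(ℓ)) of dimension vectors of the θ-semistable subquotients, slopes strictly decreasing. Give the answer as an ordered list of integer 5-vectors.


Via rank(M_{q-1}∘⋯∘M_p): M ≅ I[1,1], I[1,2], I[1,5], I[4,5], I[5,5]^2.
μ_θ-semistable layers: μ^(1)=9; μ^(2)=5; μ^(3)=-7; μ^(4)=-25/3

((0, 0, 0, 2, 2); (0, 0, 0, 0, 2); (2, 1, 0, 0, 0); (1, 1, 1, 0, 0))
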